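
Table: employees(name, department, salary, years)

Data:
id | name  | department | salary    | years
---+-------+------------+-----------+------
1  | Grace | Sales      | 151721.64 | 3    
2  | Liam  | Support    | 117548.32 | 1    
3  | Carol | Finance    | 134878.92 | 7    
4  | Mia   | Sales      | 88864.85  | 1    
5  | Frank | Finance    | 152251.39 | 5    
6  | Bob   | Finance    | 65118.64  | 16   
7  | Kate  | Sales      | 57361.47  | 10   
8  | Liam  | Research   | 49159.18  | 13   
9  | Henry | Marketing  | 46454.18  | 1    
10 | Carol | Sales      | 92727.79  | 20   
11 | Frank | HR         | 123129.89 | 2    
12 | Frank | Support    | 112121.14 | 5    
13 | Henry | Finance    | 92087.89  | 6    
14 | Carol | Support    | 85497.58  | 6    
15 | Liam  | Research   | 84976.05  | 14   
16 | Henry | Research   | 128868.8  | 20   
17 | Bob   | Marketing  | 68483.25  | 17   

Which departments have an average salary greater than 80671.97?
SELECT department, AVG(salary)
FROM employees
GROUP BY department
HAVING AVG(salary) > 80671.97

Result:
  Finance: avg=111084.21
  HR: avg=123129.89
  Research: avg=87668.01
  Sales: avg=97668.94
  Support: avg=105055.68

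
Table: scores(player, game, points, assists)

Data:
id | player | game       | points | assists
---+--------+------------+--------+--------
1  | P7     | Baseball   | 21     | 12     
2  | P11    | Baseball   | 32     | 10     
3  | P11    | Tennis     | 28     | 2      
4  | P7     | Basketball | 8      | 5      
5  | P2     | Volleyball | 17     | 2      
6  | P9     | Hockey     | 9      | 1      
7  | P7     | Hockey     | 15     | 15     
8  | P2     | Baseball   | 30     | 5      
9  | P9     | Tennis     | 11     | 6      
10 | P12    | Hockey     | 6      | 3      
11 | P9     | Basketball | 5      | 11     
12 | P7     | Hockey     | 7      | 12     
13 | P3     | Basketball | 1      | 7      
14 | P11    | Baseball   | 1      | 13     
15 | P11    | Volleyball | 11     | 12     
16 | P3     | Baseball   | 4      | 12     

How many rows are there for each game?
SELECT game, COUNT(*) as count
FROM scores
GROUP BY game

Result:
  Baseball: 5
  Basketball: 3
  Hockey: 4
  Tennis: 2
  Volleyball: 2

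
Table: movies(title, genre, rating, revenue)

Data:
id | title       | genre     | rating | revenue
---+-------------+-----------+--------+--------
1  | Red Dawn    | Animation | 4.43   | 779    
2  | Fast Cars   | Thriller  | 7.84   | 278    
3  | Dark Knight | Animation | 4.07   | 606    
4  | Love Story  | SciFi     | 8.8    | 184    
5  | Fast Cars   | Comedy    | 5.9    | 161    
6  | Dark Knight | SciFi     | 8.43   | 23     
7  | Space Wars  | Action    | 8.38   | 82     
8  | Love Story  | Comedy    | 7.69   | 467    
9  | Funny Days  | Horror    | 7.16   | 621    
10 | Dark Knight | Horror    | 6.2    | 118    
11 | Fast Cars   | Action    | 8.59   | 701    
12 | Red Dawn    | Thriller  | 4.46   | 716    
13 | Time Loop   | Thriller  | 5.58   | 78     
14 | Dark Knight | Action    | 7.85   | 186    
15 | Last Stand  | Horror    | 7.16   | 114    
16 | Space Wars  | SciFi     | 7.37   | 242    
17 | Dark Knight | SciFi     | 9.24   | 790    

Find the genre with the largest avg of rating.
SELECT genre, AVG(rating) as val
FROM movies
GROUP BY genre
ORDER BY val DESC
LIMIT 1

Result: SciFi with avg(rating) = 8.46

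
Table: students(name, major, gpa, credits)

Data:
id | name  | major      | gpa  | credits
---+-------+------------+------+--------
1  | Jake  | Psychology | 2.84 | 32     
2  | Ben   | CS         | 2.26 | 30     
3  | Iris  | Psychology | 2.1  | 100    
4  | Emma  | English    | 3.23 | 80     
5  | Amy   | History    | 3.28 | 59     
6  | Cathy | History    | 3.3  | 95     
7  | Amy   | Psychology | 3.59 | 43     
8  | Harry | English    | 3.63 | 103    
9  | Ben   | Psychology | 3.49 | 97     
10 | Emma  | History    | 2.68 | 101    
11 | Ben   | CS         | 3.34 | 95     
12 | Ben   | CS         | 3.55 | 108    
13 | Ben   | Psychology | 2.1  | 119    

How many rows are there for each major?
SELECT major, COUNT(*) as count
FROM students
GROUP BY major

Result:
  CS: 3
  English: 2
  History: 3
  Psychology: 5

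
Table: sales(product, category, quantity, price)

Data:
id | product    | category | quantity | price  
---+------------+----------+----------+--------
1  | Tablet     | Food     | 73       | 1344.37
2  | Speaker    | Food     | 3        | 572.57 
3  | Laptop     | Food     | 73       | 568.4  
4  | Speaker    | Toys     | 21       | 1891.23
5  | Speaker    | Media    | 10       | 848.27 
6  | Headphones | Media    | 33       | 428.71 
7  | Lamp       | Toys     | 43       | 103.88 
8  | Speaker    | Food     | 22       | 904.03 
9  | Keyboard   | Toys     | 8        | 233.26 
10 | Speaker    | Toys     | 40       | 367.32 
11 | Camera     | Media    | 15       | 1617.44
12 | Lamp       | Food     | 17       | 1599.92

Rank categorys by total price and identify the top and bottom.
SELECT category, SUM(price)
FROM sales
GROUP BY category
ORDER BY SUM(price)

All groups:
  Toys: 2595.69
  Media: 2894.42
  Food: 4989.29

Highest: Food (4989.29)
Lowest: Toys (2595.69)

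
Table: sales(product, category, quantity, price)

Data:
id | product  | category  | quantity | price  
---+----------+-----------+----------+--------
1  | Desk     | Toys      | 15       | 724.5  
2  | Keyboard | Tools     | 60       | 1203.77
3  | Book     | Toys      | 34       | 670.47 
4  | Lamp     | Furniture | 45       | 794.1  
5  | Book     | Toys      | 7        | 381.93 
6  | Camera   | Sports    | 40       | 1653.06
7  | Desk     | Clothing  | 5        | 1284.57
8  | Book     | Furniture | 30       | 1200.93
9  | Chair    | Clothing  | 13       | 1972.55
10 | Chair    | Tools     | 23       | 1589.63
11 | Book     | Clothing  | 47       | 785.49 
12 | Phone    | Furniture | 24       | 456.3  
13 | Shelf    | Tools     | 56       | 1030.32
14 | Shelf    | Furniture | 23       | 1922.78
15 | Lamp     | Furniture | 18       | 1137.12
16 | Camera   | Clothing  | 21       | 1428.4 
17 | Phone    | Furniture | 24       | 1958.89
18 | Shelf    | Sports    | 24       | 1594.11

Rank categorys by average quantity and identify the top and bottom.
SELECT category, AVG(quantity)
FROM sales
GROUP BY category
ORDER BY AVG(quantity)

All groups:
  Toys: 18.67
  Clothing: 21.50
  Furniture: 27.33
  Sports: 32.00
  Tools: 46.33

Highest: Tools (46.33)
Lowest: Toys (18.67)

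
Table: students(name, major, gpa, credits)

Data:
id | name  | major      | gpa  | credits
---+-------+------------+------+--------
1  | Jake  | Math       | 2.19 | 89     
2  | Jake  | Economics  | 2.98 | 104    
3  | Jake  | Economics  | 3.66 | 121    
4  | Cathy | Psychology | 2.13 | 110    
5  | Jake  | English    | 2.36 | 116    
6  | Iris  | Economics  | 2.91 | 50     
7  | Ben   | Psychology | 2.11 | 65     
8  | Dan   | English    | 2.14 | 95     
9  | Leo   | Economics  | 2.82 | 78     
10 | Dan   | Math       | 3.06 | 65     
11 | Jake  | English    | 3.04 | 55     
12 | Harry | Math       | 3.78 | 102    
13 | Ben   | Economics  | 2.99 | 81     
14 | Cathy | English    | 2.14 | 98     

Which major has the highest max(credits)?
SELECT major, MAX(credits) as val
FROM students
GROUP BY major
ORDER BY val DESC
LIMIT 1

Result: Economics with max(credits) = 121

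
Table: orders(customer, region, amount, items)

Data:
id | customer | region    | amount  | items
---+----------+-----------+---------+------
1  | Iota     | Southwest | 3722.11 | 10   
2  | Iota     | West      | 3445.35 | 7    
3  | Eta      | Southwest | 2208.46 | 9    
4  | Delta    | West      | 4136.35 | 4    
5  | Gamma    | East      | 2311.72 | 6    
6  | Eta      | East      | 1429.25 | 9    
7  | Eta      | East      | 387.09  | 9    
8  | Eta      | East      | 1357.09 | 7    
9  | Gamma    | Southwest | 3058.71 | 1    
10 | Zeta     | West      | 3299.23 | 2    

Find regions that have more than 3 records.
SELECT region, COUNT(*) as cnt
FROM orders
GROUP BY region
HAVING COUNT(*) > 3

Result:
  East: 4

Note: HAVING filters groups after aggregation, WHERE filters rows before.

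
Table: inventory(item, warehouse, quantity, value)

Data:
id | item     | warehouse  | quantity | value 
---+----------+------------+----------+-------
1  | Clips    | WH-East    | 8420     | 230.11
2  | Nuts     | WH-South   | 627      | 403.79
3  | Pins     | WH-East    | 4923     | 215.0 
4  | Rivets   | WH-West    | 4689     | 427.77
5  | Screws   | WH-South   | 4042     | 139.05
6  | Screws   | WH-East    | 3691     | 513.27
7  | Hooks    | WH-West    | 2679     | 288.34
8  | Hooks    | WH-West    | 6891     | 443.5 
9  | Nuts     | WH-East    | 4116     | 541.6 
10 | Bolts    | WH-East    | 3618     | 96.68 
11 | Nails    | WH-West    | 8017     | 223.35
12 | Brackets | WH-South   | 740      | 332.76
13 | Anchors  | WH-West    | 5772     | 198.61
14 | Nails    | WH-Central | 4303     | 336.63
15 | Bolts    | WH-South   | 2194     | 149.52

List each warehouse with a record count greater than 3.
SELECT warehouse, COUNT(*) as cnt
FROM inventory
GROUP BY warehouse
HAVING COUNT(*) > 3

Result:
  WH-East: 5
  WH-South: 4
  WH-West: 5

Note: HAVING filters groups after aggregation, WHERE filters rows before.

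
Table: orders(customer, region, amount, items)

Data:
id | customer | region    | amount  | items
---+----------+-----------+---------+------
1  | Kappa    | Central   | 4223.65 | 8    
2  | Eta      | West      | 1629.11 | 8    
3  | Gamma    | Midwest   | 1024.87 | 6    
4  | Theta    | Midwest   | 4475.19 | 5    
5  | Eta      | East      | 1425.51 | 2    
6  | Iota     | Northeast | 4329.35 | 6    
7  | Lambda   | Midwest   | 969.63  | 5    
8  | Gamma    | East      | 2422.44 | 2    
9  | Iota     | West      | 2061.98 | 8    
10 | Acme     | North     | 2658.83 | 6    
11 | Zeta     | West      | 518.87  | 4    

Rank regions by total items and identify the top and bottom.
SELECT region, SUM(items)
FROM orders
GROUP BY region
ORDER BY SUM(items)

All groups:
  East: 4
  North: 6
  Northeast: 6
  Central: 8
  Midwest: 16
  West: 20

Highest: West (20)
Lowest: East (4)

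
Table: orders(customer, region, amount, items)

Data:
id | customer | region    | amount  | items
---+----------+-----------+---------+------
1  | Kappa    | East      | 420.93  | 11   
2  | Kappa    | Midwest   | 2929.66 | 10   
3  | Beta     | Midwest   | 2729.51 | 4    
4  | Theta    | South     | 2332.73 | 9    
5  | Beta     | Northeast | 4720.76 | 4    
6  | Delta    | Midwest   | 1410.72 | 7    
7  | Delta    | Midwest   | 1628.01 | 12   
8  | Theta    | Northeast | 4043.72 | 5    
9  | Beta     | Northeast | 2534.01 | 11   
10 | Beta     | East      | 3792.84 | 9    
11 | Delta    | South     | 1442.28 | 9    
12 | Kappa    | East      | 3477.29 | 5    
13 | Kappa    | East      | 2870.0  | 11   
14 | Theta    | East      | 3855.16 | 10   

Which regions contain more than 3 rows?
SELECT region, COUNT(*) as cnt
FROM orders
GROUP BY region
HAVING COUNT(*) > 3

Result:
  East: 5
  Midwest: 4

Note: HAVING filters groups after aggregation, WHERE filters rows before.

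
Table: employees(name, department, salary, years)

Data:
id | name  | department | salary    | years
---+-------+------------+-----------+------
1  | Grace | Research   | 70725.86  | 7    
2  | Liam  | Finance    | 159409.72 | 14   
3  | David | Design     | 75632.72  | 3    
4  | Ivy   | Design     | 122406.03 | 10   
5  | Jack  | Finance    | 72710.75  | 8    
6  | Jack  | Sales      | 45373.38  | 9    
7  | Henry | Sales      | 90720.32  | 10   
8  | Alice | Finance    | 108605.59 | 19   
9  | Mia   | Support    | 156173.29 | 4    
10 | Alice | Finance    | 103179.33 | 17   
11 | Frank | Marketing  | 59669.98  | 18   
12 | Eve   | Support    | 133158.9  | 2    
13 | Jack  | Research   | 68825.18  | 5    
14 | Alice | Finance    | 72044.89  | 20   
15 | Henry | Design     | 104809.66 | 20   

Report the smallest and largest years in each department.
SELECT department, MIN(years), MAX(years)
FROM employees
GROUP BY department

Result:
  Design: min=3, max=20
  Finance: min=8, max=20
  Marketing: min=18, max=18
  Research: min=5, max=7
  Sales: min=9, max=10
  Support: min=2, max=4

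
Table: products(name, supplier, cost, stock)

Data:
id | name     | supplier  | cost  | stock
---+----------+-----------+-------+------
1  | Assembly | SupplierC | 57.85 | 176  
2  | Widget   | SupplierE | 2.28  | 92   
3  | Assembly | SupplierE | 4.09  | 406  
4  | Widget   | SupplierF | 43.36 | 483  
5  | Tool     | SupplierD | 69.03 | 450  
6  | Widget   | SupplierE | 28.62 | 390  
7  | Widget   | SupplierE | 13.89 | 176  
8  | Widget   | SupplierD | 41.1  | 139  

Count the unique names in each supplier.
SELECT supplier, COUNT(DISTINCT name)
FROM products
GROUP BY supplier

Result:
  SupplierC: 1 distinct
  SupplierD: 2 distinct
  SupplierE: 2 distinct
  SupplierF: 1 distinct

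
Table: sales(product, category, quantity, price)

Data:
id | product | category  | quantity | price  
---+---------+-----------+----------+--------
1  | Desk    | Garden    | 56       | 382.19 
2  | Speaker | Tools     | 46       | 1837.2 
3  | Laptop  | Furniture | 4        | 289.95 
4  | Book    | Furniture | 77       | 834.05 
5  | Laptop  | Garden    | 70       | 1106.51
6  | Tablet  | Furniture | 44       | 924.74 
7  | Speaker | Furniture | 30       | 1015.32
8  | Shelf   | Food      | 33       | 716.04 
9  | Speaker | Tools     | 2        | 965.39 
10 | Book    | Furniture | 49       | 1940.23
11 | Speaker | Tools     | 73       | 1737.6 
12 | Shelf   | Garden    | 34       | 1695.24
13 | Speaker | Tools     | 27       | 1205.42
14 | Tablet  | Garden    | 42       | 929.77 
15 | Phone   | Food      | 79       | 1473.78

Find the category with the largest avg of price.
SELECT category, AVG(price) as val
FROM sales
GROUP BY category
ORDER BY val DESC
LIMIT 1

Result: Tools with avg(price) = 1436.40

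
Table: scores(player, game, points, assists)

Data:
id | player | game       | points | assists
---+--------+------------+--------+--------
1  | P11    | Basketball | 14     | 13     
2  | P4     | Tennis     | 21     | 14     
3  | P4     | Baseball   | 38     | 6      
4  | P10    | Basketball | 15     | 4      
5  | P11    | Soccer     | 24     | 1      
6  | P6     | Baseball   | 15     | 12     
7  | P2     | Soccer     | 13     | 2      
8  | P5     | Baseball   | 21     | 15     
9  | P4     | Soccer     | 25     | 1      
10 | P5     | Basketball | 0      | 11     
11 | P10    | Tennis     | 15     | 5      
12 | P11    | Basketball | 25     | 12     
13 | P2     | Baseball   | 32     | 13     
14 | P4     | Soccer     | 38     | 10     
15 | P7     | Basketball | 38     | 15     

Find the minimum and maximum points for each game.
SELECT game, MIN(points), MAX(points)
FROM scores
GROUP BY game

Result:
  Baseball: min=15, max=38
  Basketball: min=0, max=38
  Soccer: min=13, max=38
  Tennis: min=15, max=21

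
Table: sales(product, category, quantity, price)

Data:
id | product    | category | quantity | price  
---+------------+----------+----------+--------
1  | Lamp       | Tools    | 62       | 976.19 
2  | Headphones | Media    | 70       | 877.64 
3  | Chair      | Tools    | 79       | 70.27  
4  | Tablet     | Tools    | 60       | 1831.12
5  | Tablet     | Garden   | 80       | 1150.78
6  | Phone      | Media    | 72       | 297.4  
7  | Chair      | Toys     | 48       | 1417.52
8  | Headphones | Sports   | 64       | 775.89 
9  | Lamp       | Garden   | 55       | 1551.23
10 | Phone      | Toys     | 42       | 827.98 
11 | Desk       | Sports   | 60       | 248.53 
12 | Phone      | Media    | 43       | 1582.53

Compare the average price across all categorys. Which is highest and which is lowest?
SELECT category, AVG(price)
FROM sales
GROUP BY category
ORDER BY AVG(price)

All groups:
  Sports: 512.21
  Media: 919.19
  Tools: 959.19
  Toys: 1122.75
  Garden: 1351.01

Highest: Garden (1351.01)
Lowest: Sports (512.21)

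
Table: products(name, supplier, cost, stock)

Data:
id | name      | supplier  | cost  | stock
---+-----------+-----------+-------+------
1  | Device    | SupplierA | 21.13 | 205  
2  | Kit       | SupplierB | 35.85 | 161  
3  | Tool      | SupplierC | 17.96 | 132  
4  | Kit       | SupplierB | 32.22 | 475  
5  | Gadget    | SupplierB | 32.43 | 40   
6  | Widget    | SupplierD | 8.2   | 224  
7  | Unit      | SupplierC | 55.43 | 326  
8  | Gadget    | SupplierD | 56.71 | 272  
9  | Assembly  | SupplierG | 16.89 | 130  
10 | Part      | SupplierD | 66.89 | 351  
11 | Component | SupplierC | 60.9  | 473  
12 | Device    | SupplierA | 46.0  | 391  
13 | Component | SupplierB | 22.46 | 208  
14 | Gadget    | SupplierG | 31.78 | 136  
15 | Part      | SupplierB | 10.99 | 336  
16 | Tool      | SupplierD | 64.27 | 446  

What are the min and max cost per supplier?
SELECT supplier, MIN(cost), MAX(cost)
FROM products
GROUP BY supplier

Result:
  SupplierA: min=21.13, max=46.00
  SupplierB: min=10.99, max=35.85
  SupplierC: min=17.96, max=60.90
  SupplierD: min=8.20, max=66.89
  SupplierG: min=16.89, max=31.78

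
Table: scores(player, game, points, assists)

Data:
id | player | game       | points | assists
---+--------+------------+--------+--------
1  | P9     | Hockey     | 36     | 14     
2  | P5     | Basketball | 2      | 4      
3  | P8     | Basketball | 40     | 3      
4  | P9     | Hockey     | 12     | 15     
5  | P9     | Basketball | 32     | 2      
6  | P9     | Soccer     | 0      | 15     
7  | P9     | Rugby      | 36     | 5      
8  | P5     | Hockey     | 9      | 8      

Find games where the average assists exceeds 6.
SELECT game, AVG(assists)
FROM scores
GROUP BY game
HAVING AVG(assists) > 6

Result:
  Hockey: avg=12.33
  Soccer: avg=15.00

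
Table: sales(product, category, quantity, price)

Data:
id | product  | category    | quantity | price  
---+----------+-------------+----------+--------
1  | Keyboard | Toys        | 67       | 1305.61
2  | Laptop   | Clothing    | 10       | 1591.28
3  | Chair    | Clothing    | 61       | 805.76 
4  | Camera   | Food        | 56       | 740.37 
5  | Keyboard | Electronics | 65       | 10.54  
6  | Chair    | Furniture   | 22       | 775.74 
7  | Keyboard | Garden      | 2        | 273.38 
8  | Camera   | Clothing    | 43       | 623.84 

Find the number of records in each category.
SELECT category, COUNT(*) as count
FROM sales
GROUP BY category

Result:
  Clothing: 3
  Electronics: 1
  Food: 1
  Furniture: 1
  Garden: 1
  Toys: 1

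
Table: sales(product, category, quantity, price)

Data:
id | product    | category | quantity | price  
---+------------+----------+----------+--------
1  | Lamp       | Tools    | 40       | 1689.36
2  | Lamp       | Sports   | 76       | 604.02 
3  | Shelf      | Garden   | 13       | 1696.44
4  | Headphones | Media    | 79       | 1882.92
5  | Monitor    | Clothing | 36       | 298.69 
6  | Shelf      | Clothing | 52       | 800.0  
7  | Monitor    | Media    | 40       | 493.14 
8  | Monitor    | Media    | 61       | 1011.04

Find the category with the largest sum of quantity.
SELECT category, SUM(quantity) as val
FROM sales
GROUP BY category
ORDER BY val DESC
LIMIT 1

Result: Media with sum(quantity) = 180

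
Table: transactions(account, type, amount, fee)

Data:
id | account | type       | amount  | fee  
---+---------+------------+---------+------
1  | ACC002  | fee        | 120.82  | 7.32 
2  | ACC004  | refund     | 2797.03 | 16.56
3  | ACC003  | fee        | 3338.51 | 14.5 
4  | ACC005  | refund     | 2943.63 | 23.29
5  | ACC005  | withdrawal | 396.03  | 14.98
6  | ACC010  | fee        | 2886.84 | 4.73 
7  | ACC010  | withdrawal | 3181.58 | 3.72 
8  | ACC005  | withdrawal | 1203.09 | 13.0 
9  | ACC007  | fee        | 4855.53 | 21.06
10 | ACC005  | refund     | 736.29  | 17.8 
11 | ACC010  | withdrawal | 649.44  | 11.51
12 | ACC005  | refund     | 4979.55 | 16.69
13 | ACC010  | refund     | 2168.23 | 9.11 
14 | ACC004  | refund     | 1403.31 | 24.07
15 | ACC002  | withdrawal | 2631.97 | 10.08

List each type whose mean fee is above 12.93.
SELECT type, AVG(fee)
FROM transactions
GROUP BY type
HAVING AVG(fee) > 12.93

Result:
  refund: avg=17.92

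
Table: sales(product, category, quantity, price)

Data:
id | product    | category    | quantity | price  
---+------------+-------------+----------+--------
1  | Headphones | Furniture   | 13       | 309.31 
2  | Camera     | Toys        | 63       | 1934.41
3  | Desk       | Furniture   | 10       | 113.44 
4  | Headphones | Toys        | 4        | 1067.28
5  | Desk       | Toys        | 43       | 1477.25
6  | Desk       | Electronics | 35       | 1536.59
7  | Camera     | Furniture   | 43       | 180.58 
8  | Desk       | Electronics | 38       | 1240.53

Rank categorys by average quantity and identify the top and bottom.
SELECT category, AVG(quantity)
FROM sales
GROUP BY category
ORDER BY AVG(quantity)

All groups:
  Furniture: 22.00
  Electronics: 36.50
  Toys: 36.67

Highest: Toys (36.67)
Lowest: Furniture (22.00)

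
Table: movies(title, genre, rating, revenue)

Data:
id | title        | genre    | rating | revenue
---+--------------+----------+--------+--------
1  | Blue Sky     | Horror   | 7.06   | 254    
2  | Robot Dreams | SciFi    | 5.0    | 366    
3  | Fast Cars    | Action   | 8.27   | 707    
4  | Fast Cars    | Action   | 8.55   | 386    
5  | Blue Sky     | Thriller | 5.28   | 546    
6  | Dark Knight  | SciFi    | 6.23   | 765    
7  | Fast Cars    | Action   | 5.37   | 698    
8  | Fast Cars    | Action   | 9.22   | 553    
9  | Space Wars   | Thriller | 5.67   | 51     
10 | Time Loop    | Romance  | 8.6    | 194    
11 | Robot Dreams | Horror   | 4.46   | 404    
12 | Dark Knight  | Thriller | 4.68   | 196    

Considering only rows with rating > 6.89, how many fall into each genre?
SELECT genre, COUNT(*)
FROM movies
WHERE rating > 6.89
GROUP BY genre

Note: WHERE filters rows before grouping.

Result:
  Action: 3
  Horror: 1
  Romance: 1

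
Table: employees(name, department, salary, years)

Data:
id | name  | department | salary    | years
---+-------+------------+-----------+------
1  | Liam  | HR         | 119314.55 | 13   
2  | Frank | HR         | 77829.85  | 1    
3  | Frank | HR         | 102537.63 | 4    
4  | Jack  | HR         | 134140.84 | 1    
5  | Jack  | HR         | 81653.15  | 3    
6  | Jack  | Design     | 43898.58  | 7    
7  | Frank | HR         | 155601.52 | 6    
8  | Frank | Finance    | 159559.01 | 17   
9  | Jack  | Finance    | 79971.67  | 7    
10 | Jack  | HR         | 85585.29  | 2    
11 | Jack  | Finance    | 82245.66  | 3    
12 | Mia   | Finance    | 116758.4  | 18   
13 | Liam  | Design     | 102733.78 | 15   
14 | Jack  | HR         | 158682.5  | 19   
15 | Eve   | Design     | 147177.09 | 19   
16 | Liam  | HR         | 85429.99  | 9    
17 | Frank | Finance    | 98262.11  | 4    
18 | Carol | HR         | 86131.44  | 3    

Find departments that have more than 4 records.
SELECT department, COUNT(*) as cnt
FROM employees
GROUP BY department
HAVING COUNT(*) > 4

Result:
  Finance: 5
  HR: 10

Note: HAVING filters groups after aggregation, WHERE filters rows before.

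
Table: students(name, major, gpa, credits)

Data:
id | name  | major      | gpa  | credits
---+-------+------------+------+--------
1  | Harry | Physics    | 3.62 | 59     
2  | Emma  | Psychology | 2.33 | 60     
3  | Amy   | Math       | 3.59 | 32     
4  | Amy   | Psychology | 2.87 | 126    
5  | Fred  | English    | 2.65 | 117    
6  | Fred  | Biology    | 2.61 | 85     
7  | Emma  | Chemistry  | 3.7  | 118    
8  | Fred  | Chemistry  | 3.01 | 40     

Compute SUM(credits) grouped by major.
SELECT major, SUM(credits) as result
FROM students
GROUP BY major

Result:
  Biology: 85
  Chemistry: 158
  English: 117
  Math: 32
  Physics: 59
  Psychology: 186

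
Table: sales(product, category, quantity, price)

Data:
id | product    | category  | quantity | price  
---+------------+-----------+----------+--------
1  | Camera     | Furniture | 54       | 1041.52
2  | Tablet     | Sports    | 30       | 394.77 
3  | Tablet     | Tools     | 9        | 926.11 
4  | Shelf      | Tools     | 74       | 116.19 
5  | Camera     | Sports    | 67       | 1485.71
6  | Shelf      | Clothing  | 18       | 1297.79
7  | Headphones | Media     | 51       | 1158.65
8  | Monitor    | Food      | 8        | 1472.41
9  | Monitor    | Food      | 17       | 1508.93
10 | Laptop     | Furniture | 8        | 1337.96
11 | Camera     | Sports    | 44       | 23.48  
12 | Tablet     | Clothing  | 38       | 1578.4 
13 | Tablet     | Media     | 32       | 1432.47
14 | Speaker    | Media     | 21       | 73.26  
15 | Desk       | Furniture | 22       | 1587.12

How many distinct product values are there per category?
SELECT category, COUNT(DISTINCT product)
FROM sales
GROUP BY category

Result:
  Clothing: 2 distinct
  Food: 1 distinct
  Furniture: 3 distinct
  Media: 3 distinct
  Sports: 2 distinct
  Tools: 2 distinct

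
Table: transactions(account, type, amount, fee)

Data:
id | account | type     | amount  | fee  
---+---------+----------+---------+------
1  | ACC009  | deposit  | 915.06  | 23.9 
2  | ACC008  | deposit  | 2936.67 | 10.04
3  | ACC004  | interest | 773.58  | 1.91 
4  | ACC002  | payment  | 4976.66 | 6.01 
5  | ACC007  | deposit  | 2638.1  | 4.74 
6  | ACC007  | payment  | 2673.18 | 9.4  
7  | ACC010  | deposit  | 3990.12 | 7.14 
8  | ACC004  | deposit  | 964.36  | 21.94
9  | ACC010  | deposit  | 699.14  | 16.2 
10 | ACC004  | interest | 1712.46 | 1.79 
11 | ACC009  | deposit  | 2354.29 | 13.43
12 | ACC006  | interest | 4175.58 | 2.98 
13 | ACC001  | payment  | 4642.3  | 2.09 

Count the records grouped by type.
SELECT type, COUNT(*) as count
FROM transactions
GROUP BY type

Result:
  deposit: 7
  interest: 3
  payment: 3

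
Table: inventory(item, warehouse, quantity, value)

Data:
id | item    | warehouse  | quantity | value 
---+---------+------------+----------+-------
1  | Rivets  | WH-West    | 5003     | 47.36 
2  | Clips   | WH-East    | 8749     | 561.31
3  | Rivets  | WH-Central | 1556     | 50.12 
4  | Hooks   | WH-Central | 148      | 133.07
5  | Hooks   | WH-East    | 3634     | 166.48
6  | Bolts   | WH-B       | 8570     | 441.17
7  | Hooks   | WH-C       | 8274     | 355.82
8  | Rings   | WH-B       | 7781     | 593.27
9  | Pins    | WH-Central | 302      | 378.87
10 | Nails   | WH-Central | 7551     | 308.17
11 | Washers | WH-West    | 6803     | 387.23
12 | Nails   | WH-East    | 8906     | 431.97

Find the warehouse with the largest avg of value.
SELECT warehouse, AVG(value) as val
FROM inventory
GROUP BY warehouse
ORDER BY val DESC
LIMIT 1

Result: WH-B with avg(value) = 517.22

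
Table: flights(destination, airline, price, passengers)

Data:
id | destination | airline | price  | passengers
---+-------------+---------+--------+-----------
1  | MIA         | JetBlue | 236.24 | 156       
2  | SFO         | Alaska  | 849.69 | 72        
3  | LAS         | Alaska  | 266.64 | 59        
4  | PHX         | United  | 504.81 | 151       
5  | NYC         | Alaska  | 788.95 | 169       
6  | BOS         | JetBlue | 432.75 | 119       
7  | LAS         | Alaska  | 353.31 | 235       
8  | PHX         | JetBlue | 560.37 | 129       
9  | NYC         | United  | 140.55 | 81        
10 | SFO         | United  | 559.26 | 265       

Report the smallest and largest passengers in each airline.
SELECT airline, MIN(passengers), MAX(passengers)
FROM flights
GROUP BY airline

Result:
  Alaska: min=59, max=235
  JetBlue: min=119, max=156
  United: min=81, max=265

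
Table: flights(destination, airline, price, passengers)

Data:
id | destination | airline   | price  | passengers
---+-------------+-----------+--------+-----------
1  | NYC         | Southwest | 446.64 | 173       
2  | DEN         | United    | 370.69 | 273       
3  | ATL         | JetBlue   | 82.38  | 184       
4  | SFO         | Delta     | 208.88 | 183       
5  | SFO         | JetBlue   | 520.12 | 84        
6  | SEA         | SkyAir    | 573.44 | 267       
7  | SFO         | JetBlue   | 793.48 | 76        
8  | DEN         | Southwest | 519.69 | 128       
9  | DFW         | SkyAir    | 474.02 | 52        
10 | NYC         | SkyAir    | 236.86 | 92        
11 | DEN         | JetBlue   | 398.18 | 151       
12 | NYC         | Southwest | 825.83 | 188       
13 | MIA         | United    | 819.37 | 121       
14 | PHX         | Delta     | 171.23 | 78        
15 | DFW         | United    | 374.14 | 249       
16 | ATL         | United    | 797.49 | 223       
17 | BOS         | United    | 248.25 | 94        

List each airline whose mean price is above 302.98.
SELECT airline, AVG(price)
FROM flights
GROUP BY airline
HAVING AVG(price) > 302.98

Result:
  JetBlue: avg=448.54
  SkyAir: avg=428.11
  Southwest: avg=597.39
  United: avg=521.99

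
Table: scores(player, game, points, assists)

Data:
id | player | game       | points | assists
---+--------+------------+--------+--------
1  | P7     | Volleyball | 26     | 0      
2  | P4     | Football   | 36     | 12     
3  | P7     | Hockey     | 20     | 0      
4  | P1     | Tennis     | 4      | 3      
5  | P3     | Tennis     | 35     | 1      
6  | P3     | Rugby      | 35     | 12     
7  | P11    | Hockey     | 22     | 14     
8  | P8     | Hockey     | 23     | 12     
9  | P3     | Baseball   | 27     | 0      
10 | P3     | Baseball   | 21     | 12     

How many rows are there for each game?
SELECT game, COUNT(*) as count
FROM scores
GROUP BY game

Result:
  Baseball: 2
  Football: 1
  Hockey: 3
  Rugby: 1
  Tennis: 2
  Volleyball: 1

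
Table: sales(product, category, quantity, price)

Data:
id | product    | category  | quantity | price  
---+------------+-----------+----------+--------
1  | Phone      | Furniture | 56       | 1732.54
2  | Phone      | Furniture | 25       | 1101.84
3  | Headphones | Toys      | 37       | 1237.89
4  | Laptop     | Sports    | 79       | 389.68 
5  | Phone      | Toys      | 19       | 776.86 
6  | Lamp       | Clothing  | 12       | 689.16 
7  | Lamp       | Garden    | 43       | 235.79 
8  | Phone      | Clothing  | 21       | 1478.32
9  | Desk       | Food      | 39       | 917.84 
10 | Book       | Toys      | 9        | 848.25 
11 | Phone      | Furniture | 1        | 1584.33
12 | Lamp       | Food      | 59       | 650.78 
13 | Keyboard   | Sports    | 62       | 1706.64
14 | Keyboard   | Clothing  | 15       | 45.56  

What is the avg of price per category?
SELECT category, AVG(price) as result
FROM sales
GROUP BY category

Result:
  Clothing: 737.68
  Food: 784.31
  Furniture: 1472.90
  Garden: 235.79
  Sports: 1048.16
  Toys: 954.33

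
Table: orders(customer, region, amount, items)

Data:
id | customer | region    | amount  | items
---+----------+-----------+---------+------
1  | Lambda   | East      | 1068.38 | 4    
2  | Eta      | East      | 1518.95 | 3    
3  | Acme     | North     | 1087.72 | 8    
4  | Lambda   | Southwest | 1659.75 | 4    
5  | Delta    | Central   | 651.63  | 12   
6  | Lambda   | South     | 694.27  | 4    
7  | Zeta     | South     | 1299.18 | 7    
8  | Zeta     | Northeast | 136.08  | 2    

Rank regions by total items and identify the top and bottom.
SELECT region, SUM(items)
FROM orders
GROUP BY region
ORDER BY SUM(items)

All groups:
  Northeast: 2
  Southwest: 4
  East: 7
  North: 8
  South: 11
  Central: 12

Highest: Central (12)
Lowest: Northeast (2)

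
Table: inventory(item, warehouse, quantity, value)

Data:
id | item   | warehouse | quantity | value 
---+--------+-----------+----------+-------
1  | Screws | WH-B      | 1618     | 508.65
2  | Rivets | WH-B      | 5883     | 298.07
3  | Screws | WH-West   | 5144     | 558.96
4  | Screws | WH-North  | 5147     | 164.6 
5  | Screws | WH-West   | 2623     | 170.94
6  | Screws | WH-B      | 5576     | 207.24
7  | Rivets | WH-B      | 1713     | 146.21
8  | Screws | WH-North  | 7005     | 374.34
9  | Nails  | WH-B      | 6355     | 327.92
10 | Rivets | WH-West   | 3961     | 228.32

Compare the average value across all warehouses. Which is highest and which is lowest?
SELECT warehouse, AVG(value)
FROM inventory
GROUP BY warehouse
ORDER BY AVG(value)

All groups:
  WH-North: 269.47
  WH-B: 297.62
  WH-West: 319.41

Highest: WH-West (319.41)
Lowest: WH-North (269.47)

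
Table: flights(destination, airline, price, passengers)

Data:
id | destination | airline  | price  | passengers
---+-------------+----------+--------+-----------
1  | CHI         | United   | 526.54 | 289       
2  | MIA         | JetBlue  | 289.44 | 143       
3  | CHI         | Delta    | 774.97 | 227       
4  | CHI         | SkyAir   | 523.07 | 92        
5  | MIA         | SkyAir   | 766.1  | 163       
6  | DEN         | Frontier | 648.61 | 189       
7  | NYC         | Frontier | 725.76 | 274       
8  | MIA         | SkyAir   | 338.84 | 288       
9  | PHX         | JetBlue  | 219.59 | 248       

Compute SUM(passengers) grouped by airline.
SELECT airline, SUM(passengers) as result
FROM flights
GROUP BY airline

Result:
  Delta: 227
  Frontier: 463
  JetBlue: 391
  SkyAir: 543
  United: 289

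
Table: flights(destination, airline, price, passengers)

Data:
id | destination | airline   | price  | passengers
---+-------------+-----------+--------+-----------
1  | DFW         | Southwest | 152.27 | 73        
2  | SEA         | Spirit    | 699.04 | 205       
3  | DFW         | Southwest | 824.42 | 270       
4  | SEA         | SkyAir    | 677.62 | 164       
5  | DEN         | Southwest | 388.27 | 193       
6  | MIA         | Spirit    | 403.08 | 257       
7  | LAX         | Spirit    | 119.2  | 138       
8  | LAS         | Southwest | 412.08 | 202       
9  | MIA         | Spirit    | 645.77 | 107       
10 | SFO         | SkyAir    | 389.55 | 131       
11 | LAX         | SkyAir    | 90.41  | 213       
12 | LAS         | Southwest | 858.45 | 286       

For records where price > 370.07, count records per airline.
SELECT airline, COUNT(*)
FROM flights
WHERE price > 370.07
GROUP BY airline

Note: WHERE filters rows before grouping.

Result:
  SkyAir: 2
  Southwest: 4
  Spirit: 3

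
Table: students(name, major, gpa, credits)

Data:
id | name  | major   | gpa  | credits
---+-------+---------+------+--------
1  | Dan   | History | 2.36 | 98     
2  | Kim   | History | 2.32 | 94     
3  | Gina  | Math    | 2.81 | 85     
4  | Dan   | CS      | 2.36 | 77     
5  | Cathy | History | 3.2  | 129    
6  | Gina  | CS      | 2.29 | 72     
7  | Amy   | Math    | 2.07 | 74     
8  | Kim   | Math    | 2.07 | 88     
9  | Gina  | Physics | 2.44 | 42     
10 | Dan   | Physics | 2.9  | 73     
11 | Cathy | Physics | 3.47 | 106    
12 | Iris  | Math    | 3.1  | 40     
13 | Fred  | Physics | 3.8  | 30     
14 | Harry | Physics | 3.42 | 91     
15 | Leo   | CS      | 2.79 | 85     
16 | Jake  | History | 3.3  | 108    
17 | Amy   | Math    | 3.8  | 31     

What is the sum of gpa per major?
SELECT major, SUM(gpa) as result
FROM students
GROUP BY major

Result:
  CS: 7.44
  History: 11.18
  Math: 13.85
  Physics: 16.03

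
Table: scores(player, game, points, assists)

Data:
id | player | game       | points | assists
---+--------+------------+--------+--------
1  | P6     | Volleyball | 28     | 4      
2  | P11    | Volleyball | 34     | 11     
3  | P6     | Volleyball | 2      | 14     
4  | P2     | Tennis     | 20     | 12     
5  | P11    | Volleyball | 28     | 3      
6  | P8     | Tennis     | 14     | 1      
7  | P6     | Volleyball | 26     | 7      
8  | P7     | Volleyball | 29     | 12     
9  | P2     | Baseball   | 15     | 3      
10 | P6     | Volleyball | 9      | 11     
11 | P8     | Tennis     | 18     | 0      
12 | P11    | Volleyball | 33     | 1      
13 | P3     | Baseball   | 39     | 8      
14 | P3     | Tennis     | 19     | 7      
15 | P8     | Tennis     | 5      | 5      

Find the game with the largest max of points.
SELECT game, MAX(points) as val
FROM scores
GROUP BY game
ORDER BY val DESC
LIMIT 1

Result: Baseball with max(points) = 39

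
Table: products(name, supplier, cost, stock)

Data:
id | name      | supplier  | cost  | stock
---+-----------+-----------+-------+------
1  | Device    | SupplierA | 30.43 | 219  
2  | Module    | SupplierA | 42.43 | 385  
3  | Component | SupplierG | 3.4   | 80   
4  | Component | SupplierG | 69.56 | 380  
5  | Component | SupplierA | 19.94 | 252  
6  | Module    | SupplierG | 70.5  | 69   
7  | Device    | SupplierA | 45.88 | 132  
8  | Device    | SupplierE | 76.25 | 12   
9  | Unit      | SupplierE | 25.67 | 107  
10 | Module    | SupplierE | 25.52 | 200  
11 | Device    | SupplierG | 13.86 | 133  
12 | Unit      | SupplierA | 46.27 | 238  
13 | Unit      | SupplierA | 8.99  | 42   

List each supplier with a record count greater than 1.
SELECT supplier, COUNT(*) as cnt
FROM products
GROUP BY supplier
HAVING COUNT(*) > 1

Result:
  SupplierA: 6
  SupplierE: 3
  SupplierG: 4

Note: HAVING filters groups after aggregation, WHERE filters rows before.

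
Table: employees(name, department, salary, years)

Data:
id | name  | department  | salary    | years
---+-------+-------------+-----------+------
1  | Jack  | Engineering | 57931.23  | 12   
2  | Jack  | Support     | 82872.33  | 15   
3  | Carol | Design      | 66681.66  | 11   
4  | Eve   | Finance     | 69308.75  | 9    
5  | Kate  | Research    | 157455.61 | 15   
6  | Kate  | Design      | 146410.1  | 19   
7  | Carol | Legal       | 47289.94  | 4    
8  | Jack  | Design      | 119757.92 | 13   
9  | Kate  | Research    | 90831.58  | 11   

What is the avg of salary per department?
SELECT department, AVG(salary) as result
FROM employees
GROUP BY department

Result:
  Design: 110949.89
  Engineering: 57931.23
  Finance: 69308.75
  Legal: 47289.94
  Research: 124143.60
  Support: 82872.33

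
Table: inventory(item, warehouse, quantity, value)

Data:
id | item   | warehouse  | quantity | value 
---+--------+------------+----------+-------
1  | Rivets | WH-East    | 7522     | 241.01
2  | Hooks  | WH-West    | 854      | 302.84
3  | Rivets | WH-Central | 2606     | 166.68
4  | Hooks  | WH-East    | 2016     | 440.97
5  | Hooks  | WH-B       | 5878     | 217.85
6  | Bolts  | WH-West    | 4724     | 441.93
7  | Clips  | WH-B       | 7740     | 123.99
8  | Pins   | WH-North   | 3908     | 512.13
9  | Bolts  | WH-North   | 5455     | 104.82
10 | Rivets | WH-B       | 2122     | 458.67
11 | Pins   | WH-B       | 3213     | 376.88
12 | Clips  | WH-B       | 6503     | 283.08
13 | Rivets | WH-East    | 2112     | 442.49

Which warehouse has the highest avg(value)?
SELECT warehouse, AVG(value) as val
FROM inventory
GROUP BY warehouse
ORDER BY val DESC
LIMIT 1

Result: WH-East with avg(value) = 374.82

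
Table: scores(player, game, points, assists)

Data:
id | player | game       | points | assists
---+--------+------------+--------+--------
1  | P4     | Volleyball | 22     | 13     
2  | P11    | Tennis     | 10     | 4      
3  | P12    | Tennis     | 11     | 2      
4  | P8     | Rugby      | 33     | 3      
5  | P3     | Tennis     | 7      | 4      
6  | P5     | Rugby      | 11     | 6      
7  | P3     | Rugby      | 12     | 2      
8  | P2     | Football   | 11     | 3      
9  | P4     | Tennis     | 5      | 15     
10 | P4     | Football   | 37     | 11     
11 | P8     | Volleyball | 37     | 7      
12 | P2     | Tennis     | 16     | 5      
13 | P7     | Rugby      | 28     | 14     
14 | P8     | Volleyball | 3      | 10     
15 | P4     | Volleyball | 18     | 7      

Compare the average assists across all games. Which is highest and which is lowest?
SELECT game, AVG(assists)
FROM scores
GROUP BY game
ORDER BY AVG(assists)

All groups:
  Tennis: 6.00
  Rugby: 6.25
  Football: 7.00
  Volleyball: 9.25

Highest: Volleyball (9.25)
Lowest: Tennis (6.00)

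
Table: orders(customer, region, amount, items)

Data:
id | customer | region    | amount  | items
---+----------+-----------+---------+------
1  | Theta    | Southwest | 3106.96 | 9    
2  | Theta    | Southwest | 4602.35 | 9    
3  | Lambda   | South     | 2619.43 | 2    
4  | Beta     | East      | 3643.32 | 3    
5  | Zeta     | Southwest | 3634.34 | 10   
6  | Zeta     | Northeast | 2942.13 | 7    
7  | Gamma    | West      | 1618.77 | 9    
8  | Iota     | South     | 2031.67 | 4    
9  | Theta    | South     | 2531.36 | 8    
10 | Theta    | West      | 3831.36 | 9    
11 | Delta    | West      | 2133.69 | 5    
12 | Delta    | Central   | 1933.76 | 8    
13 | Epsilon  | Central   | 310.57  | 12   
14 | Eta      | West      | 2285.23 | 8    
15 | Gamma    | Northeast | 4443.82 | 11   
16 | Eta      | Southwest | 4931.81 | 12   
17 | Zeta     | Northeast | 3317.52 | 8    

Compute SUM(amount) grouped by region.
SELECT region, SUM(amount) as result
FROM orders
GROUP BY region

Result:
  Central: 2244.33
  East: 3643.32
  Northeast: 10703.47
  South: 7182.46
  Southwest: 16275.46
  West: 9869.05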